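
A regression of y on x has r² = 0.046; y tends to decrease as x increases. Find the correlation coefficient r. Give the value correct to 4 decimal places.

|r| = √0.046 = 0.2145
The association is negative, so r = −0.2145.

-0.2145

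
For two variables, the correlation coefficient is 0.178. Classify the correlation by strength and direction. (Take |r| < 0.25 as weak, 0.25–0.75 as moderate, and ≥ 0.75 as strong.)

weak positive

r = 0.178 > 0 so the relationship is positive.
|r| = 0.178, which falls in the weak range.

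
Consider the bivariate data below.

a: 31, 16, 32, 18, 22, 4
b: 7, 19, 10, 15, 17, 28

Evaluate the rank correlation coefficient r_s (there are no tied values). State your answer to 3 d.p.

-0.886

Rank a: 5, 2, 6, 3, 4, 1
Rank b: 1, 5, 2, 3, 4, 6
d = rank(a) − rank(b): 4, -3, 4, 0, 0, -5; Σd² = 66
ρ = 1 − 6Σd² / [n(n²−1)] = 1 − 6×66 / (6×35) = 1 − 396/210 ≈ -0.886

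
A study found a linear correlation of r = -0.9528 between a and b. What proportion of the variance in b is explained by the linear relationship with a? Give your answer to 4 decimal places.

0.9078

r² = (-0.9528)² = 0.9078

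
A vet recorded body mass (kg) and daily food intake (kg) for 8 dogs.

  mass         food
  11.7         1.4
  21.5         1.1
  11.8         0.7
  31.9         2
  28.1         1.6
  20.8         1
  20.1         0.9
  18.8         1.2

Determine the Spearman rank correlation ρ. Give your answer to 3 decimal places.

Rank mass: 1, 6, 2, 8, 7, 5, 4, 3
Rank food: 6, 4, 1, 8, 7, 3, 2, 5
d = rank(mass) − rank(food): -5, 2, 1, 0, 0, 2, 2, -2; Σd² = 42
ρ = 1 − 6Σd² / [n(n²−1)] = 1 − 6×42 / (8×63) = 1 − 252/504 ≈ 0.500

0.500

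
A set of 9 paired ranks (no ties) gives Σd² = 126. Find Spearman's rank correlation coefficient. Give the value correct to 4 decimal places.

ρ = 1 − 6Σd² / [n(n²−1)] = 1 − 6×126 / (9×80)
  = 1 − 756/720 = 1 − 1.05000 ≈ -0.0500

-0.0500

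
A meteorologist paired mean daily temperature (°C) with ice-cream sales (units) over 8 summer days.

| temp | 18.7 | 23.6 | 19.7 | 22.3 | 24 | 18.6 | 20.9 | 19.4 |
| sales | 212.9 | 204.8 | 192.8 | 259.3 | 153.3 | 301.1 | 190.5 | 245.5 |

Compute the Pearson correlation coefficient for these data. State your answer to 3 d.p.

-0.526

n = 8, Σx = 167.2, Σy = 1760.2, Σx² = 3527.16, Σy² = 402400.38, Σxy = 36418.87
nΣxy − ΣxΣy = 291350.96 − 294305.44 = -2954.48
nΣx² − (Σx)² = 28217.28 − 27955.84 = 261.44; nΣy² − (Σy)² = 3219203.04 − 3098304.04 = 120899
r = -2954.48 / √(261.44 × 120899) = -2954.48 / 5622.0845 ≈ -0.526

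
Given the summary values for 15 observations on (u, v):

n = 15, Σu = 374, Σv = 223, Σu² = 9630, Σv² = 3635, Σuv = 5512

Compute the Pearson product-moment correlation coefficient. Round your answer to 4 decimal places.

-0.1542

r = (nΣuv − ΣuΣv) / √[(nΣu² − (Σu)²)(nΣv² − (Σv)²)]
Numerator: 15×5512 − 374×223 = -722
Denominator: √[(144450 − 139876)(54525 − 49729)] = √[4574 × 4796] = 4683.6849
r = -722 / 4683.6849 ≈ -0.1542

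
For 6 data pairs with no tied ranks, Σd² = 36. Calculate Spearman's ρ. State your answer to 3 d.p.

-0.029

ρ = 1 − 6Σd² / [n(n²−1)] = 1 − 6×36 / (6×35)
  = 1 − 216/210 = 1 − 1.0286 ≈ -0.029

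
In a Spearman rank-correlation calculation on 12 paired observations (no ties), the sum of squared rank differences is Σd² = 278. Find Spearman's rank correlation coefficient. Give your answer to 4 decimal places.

ρ = 1 − 6Σd² / [n(n²−1)] = 1 − 6×278 / (12×143)
  = 1 − 1668/1716 = 1 − 0.97203 ≈ 0.0280

0.0280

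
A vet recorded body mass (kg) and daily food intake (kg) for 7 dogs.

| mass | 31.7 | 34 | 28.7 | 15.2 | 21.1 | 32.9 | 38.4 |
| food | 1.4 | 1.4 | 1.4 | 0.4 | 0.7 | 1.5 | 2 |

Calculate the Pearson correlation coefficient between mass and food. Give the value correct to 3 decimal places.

0.976

n = 7, Σx = 202, Σy = 8.8, Σx² = 6217.8, Σy² = 12.78, Σxy = 279.16
nΣxy − ΣxΣy = 1954.12 − 1777.6 = 176.52
nΣx² − (Σx)² = 43524.6 − 40804 = 2720.6; nΣy² − (Σy)² = 89.46 − 77.44 = 12.02
r = 176.52 / √(2720.6 × 12.02) = 176.52 / 180.8359 ≈ 0.976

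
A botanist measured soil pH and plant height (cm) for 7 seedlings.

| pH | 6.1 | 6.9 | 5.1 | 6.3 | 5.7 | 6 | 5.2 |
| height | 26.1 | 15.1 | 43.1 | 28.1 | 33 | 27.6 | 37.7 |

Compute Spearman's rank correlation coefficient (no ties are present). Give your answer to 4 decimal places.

Rank pH: 5, 7, 1, 6, 3, 4, 2
Rank height: 2, 1, 7, 4, 5, 3, 6
d = rank(pH) − rank(height): 3, 6, -6, 2, -2, 1, -4; Σd² = 106
ρ = 1 − 6Σd² / [n(n²−1)] = 1 − 6×106 / (7×48) = 1 − 636/336 ≈ -0.8929

-0.8929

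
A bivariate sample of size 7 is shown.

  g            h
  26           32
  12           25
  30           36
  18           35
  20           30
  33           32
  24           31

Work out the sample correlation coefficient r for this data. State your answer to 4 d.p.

0.6142

n = 7, Σg = 163, Σh = 221, Σg² = 4109, Σh² = 7055, Σgh = 5242
nΣgh − ΣgΣh = 36694 − 36023 = 671
nΣg² − (Σg)² = 28763 − 26569 = 2194; nΣh² − (Σh)² = 49385 − 48841 = 544
r = 671 / √(2194 × 544) = 671 / 1092.4907 ≈ 0.6142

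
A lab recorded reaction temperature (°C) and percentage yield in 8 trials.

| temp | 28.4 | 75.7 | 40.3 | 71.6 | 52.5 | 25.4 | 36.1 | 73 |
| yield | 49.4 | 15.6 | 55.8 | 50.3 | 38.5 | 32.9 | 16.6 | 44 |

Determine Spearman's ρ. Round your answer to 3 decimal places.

-0.095

Rank temp: 2, 8, 4, 6, 5, 1, 3, 7
Rank yield: 6, 1, 8, 7, 4, 3, 2, 5
d = rank(temp) − rank(yield): -4, 7, -4, -1, 1, -2, 1, 2; Σd² = 92
ρ = 1 − 6Σd² / [n(n²−1)] = 1 − 6×92 / (8×63) = 1 − 552/504 ≈ -0.095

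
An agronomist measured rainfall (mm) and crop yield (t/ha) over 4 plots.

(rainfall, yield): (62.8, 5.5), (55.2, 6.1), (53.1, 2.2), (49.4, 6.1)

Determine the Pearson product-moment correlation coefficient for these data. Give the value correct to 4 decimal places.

n = 4, Σx = 220.5, Σy = 19.9, Σx² = 12250.85, Σy² = 109.51, Σxy = 1100.28
nΣxy − ΣxΣy = 4401.12 − 4387.95 = 13.17
nΣx² − (Σx)² = 49003.4 − 48620.25 = 383.15; nΣy² − (Σy)² = 438.04 − 396.01 = 42.03
r = 13.17 / √(383.15 × 42.03) = 13.17 / 126.9007 ≈ 0.1038

0.1038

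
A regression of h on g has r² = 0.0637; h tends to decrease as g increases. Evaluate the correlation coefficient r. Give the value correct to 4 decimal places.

|r| = √0.0637 = 0.2524
The association is negative, so r = −0.2524.

-0.2524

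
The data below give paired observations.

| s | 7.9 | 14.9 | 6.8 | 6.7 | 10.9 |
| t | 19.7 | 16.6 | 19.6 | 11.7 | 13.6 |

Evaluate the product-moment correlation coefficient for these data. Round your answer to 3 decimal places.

n = 5, Σs = 47.2, Σt = 81.2, Σs² = 494.36, Σt² = 1369.66, Σst = 762.88
nΣst − ΣsΣt = 3814.4 − 3832.64 = -18.24
nΣs² − (Σs)² = 2471.8 − 2227.84 = 243.96; nΣt² − (Σt)² = 6848.3 − 6593.44 = 254.86
r = -18.24 / √(243.96 × 254.86) = -18.24 / 249.3504 ≈ -0.073

-0.073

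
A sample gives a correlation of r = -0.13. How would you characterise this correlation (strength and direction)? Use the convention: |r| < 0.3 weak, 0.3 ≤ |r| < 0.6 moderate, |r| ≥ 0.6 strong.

r = -0.13 < 0 so the relationship is negative.
|r| = 0.13, which falls in the weak range.

weak negative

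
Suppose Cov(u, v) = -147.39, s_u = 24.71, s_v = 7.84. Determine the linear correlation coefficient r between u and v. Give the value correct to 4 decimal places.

r = Cov(u,v) / (s_u · s_v) = -147.39 / (24.71 × 7.84)
  = -147.39 / 193.7264 ≈ -0.7608

-0.7608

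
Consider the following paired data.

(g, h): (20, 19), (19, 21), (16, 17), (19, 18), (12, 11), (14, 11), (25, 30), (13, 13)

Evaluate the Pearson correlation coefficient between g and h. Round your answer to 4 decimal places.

n = 8, Σg = 138, Σh = 140, Σg² = 2512, Σh² = 2726, Σgh = 2598
nΣgh − ΣgΣh = 20784 − 19320 = 1464
nΣg² − (Σg)² = 20096 − 19044 = 1052; nΣh² − (Σh)² = 21808 − 19600 = 2208
r = 1464 / √(1052 × 2208) = 1464 / 1524.0787 ≈ 0.9606

0.9606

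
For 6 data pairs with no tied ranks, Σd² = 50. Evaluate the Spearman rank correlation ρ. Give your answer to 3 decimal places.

-0.429

ρ = 1 − 6Σd² / [n(n²−1)] = 1 − 6×50 / (6×35)
  = 1 − 300/210 = 1 − 1.4286 ≈ -0.429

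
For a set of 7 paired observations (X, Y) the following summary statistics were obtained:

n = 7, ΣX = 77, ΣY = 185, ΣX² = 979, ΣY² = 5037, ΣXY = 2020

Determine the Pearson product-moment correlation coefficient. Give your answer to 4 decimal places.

-0.1074

r = (nΣXY − ΣXΣY) / √[(nΣX² − (ΣX)²)(nΣY² − (ΣY)²)]
Numerator: 7×2020 − 77×185 = -105
Denominator: √[(6853 − 5929)(35259 − 34225)] = √[924 × 1034] = 977.4538
r = -105 / 977.4538 ≈ -0.1074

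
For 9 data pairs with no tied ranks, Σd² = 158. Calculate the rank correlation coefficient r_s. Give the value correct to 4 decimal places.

-0.3167

ρ = 1 − 6Σd² / [n(n²−1)] = 1 − 6×158 / (9×80)
  = 1 − 948/720 = 1 − 1.31667 ≈ -0.3167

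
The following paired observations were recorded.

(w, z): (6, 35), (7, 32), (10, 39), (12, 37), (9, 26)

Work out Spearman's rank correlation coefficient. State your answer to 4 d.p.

Rank w: 1, 2, 4, 5, 3
Rank z: 3, 2, 5, 4, 1
d = rank(w) − rank(z): -2, 0, -1, 1, 2; Σd² = 10
ρ = 1 − 6Σd² / [n(n²−1)] = 1 − 6×10 / (5×24) = 1 − 60/120 ≈ 0.5000

0.5000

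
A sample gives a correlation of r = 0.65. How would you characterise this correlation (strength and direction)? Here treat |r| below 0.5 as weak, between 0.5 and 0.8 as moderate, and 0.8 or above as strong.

moderate positive

r = 0.65 > 0 so the relationship is positive.
|r| = 0.65, which falls in the moderate range.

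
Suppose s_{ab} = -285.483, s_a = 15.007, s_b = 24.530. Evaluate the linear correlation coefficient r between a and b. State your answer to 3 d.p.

r = Cov(a,b) / (s_a · s_b) = -285.483 / (15.007 × 24.530)
  = -285.483 / 368.1217 ≈ -0.776

-0.776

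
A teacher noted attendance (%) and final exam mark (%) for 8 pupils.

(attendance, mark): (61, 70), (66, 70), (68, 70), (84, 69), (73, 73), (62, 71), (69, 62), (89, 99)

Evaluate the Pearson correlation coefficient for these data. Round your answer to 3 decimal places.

0.657

n = 8, Σx = 572, Σy = 584, Σx² = 41612, Σy² = 43476, Σxy = 42266
nΣxy − ΣxΣy = 338128 − 334048 = 4080
nΣx² − (Σx)² = 332896 − 327184 = 5712; nΣy² − (Σy)² = 347808 − 341056 = 6752
r = 4080 / √(5712 × 6752) = 4080 / 6210.2676 ≈ 0.657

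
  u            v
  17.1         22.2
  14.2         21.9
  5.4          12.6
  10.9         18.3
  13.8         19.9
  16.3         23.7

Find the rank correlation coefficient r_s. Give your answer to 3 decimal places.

0.943

Rank u: 6, 4, 1, 2, 3, 5
Rank v: 5, 4, 1, 2, 3, 6
d = rank(u) − rank(v): 1, 0, 0, 0, 0, -1; Σd² = 2
ρ = 1 − 6Σd² / [n(n²−1)] = 1 − 6×2 / (6×35) = 1 − 12/210 ≈ 0.943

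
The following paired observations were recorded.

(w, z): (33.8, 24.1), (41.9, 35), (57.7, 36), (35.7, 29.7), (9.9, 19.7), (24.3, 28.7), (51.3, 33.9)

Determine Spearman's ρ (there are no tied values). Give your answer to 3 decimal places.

Rank w: 3, 5, 7, 4, 1, 2, 6
Rank z: 2, 6, 7, 4, 1, 3, 5
d = rank(w) − rank(z): 1, -1, 0, 0, 0, -1, 1; Σd² = 4
ρ = 1 − 6Σd² / [n(n²−1)] = 1 − 6×4 / (7×48) = 1 − 24/336 ≈ 0.929

0.929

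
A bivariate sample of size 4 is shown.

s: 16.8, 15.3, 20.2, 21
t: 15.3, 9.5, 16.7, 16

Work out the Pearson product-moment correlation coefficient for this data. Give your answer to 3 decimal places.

0.819

n = 4, Σs = 73.3, Σt = 57.5, Σs² = 1365.37, Σt² = 859.23, Σst = 1075.73
nΣst − ΣsΣt = 4302.92 − 4214.75 = 88.17
nΣs² − (Σs)² = 5461.48 − 5372.89 = 88.59; nΣt² − (Σt)² = 3436.92 − 3306.25 = 130.67
r = 88.17 / √(88.59 × 130.67) = 88.17 / 107.5921 ≈ 0.819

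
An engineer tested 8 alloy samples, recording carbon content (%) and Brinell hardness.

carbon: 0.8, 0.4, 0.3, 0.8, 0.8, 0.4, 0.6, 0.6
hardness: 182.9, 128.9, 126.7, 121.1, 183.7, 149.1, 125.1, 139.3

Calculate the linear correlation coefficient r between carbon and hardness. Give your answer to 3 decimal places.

n = 8, Σx = 4.7, Σy = 1156.8, Σx² = 3.05, Σy² = 171816.72, Σxy = 698.01
nΣxy − ΣxΣy = 5584.08 − 5436.96 = 147.12
nΣx² − (Σx)² = 24.4 − 22.09 = 2.31; nΣy² − (Σy)² = 1374533.76 − 1338186.24 = 36347.52
r = 147.12 / √(2.31 × 36347.52) = 147.12 / 289.7633 ≈ 0.508

0.508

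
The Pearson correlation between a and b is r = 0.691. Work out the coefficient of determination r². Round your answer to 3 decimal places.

0.477

r² = (0.691)² = 0.477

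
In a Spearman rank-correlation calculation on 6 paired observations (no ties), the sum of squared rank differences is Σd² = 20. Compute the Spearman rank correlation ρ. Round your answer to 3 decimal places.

ρ = 1 − 6Σd² / [n(n²−1)] = 1 − 6×20 / (6×35)
  = 1 − 120/210 = 1 − 0.5714 ≈ 0.429

0.429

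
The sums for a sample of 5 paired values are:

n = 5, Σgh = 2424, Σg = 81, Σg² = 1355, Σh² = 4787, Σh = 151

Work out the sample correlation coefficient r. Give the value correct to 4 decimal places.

r = (nΣgh − ΣgΣh) / √[(nΣg² − (Σg)²)(nΣh² − (Σh)²)]
Numerator: 5×2424 − 81×151 = -111
Denominator: √[(6775 − 6561)(23935 − 22801)] = √[214 × 1134] = 492.6216
r = -111 / 492.6216 ≈ -0.2253

-0.2253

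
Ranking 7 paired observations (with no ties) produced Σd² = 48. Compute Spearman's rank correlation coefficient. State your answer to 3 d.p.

0.143

ρ = 1 − 6Σd² / [n(n²−1)] = 1 − 6×48 / (7×48)
  = 1 − 288/336 = 1 − 0.8571 ≈ 0.143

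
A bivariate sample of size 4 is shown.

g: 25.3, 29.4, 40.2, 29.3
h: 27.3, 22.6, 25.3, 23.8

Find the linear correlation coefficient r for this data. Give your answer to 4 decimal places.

n = 4, Σg = 124.2, Σh = 99, Σg² = 3978.98, Σh² = 2462.58, Σgh = 3069.53
nΣgh − ΣgΣh = 12278.12 − 12295.8 = -17.68
nΣg² − (Σg)² = 15915.92 − 15425.64 = 490.28; nΣh² − (Σh)² = 9850.32 − 9801 = 49.32
r = -17.68 / √(490.28 × 49.32) = -17.68 / 155.5012 ≈ -0.1137

-0.1137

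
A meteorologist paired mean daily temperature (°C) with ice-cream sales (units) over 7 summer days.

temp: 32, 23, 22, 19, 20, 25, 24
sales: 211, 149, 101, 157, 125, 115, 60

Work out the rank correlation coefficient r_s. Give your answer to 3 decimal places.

0.000

Rank temp: 7, 4, 3, 1, 2, 6, 5
Rank sales: 7, 5, 2, 6, 4, 3, 1
d = rank(temp) − rank(sales): 0, -1, 1, -5, -2, 3, 4; Σd² = 56
ρ = 1 − 6Σd² / [n(n²−1)] = 1 − 6×56 / (7×48) = 1 − 336/336 ≈ 0.000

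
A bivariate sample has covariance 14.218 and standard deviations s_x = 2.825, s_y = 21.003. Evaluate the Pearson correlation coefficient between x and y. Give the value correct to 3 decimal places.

r = Cov(x,y) / (s_x · s_y) = 14.218 / (2.825 × 21.003)
  = 14.218 / 59.3335 ≈ 0.240

0.240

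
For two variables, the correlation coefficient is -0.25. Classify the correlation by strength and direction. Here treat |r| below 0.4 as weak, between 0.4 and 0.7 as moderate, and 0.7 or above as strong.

r = -0.25 < 0 so the relationship is negative.
|r| = 0.25, which falls in the weak range.

weak negative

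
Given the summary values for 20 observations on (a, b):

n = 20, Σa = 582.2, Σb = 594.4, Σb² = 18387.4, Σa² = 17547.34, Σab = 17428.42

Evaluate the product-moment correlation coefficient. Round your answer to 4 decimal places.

0.1907

r = (nΣab − ΣaΣb) / √[(nΣa² − (Σa)²)(nΣb² − (Σb)²)]
Numerator: 20×17428.42 − 582.2×594.4 = 2508.72
Denominator: √[(350946.8 − 338956.84)(367748 − 353311.36)] = √[11989.96 × 14436.64] = 13156.5473
r = 2508.72 / 13156.5473 ≈ 0.1907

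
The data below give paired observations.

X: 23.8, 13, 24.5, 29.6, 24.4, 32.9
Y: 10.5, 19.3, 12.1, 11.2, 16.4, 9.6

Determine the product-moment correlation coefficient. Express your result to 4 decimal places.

n = 6, ΣX = 148.2, ΣY = 79.1, ΣX² = 3889.62, ΣY² = 1115.71, ΣXY = 1844.77
nΣXY − ΣXΣY = 11068.62 − 11722.62 = -654
nΣX² − (ΣX)² = 23337.72 − 21963.24 = 1374.48; nΣY² − (ΣY)² = 6694.26 − 6256.81 = 437.45
r = -654 / √(1374.48 × 437.45) = -654 / 775.4136 ≈ -0.8434

-0.8434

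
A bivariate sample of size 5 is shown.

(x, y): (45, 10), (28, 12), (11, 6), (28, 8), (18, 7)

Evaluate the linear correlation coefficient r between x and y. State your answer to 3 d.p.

n = 5, Σx = 130, Σy = 43, Σx² = 4038, Σy² = 393, Σxy = 1202
nΣxy − ΣxΣy = 6010 − 5590 = 420
nΣx² − (Σx)² = 20190 − 16900 = 3290; nΣy² − (Σy)² = 1965 − 1849 = 116
r = 420 / √(3290 × 116) = 420 / 617.7702 ≈ 0.680

0.680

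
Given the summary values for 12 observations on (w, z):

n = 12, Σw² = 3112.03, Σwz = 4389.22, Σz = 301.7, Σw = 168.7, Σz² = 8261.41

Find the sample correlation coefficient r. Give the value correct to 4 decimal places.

0.2089

r = (nΣwz − ΣwΣz) / √[(nΣw² − (Σw)²)(nΣz² − (Σz)²)]
Numerator: 12×4389.22 − 168.7×301.7 = 1773.85
Denominator: √[(37344.36 − 28459.69)(99136.92 − 91022.89)] = √[8884.67 × 8114.03] = 8490.6112
r = 1773.85 / 8490.6112 ≈ 0.2089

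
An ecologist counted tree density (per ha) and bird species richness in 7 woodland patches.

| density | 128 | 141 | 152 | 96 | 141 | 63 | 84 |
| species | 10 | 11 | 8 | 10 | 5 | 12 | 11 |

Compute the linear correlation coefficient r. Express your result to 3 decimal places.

n = 7, Σx = 805, Σy = 67, Σx² = 99491, Σy² = 675, Σxy = 7392
nΣxy − ΣxΣy = 51744 − 53935 = -2191
nΣx² − (Σx)² = 696437 − 648025 = 48412; nΣy² − (Σy)² = 4725 − 4489 = 236
r = -2191 / √(48412 × 236) = -2191 / 3380.1231 ≈ -0.648

-0.648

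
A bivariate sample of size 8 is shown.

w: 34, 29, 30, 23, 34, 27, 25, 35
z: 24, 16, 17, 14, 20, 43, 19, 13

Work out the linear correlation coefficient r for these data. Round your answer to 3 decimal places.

n = 8, Σw = 237, Σz = 166, Σw² = 7161, Σz² = 4096, Σwz = 4883
nΣwz − ΣwΣz = 39064 − 39342 = -278
nΣw² − (Σw)² = 57288 − 56169 = 1119; nΣz² − (Σz)² = 32768 − 27556 = 5212
r = -278 / √(1119 × 5212) = -278 / 2415.0006 ≈ -0.115

-0.115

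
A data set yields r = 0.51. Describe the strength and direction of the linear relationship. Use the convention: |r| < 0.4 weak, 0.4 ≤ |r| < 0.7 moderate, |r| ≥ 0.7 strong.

moderate positive

r = 0.51 > 0 so the relationship is positive.
|r| = 0.51, which falls in the moderate range.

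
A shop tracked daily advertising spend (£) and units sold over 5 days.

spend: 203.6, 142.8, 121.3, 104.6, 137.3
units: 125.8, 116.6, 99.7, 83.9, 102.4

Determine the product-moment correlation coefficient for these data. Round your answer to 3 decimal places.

0.907

n = 5, Σx = 709.6, Σy = 528.4, Σx² = 106350.94, Σy² = 56886.26, Σxy = 77192.43
nΣxy − ΣxΣy = 385962.15 − 374952.64 = 11009.51
nΣx² − (Σx)² = 531754.7 − 503532.16 = 28222.54; nΣy² − (Σy)² = 284431.3 − 279206.56 = 5224.74
r = 11009.51 / √(28222.54 × 5224.74) = 11009.51 / 12143.1229 ≈ 0.907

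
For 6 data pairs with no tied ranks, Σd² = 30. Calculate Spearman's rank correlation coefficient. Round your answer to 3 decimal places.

ρ = 1 − 6Σd² / [n(n²−1)] = 1 − 6×30 / (6×35)
  = 1 − 180/210 = 1 − 0.8571 ≈ 0.143

0.143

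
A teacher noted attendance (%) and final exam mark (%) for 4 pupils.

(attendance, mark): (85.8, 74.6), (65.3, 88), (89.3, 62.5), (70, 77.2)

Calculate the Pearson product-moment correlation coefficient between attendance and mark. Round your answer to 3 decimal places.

-0.885

n = 4, Σx = 310.4, Σy = 302.3, Σx² = 24500.22, Σy² = 23175.25, Σxy = 23132.33
nΣxy − ΣxΣy = 92529.32 − 93833.92 = -1304.6
nΣx² − (Σx)² = 98000.88 − 96348.16 = 1652.72; nΣy² − (Σy)² = 92701 − 91385.29 = 1315.71
r = -1304.6 / √(1652.72 × 1315.71) = -1304.6 / 1474.6187 ≈ -0.885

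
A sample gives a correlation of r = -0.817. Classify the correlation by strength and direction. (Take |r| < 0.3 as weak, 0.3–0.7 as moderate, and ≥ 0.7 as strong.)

r = -0.817 < 0 so the relationship is negative.
|r| = 0.817, which falls in the strong range.

strong negative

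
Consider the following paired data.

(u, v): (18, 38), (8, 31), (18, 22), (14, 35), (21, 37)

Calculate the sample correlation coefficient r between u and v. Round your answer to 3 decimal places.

0.150

n = 5, Σu = 79, Σv = 163, Σu² = 1349, Σv² = 5483, Σuv = 2595
nΣuv − ΣuΣv = 12975 − 12877 = 98
nΣu² − (Σu)² = 6745 − 6241 = 504; nΣv² − (Σv)² = 27415 − 26569 = 846
r = 98 / √(504 × 846) = 98 / 652.9809 ≈ 0.150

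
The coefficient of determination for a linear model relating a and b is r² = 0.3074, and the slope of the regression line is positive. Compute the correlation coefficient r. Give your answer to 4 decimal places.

|r| = √0.3074 = 0.5544
The association is positive, so r = 0.5544.

0.5544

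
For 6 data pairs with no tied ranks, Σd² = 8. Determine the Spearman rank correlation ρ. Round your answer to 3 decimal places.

0.771

ρ = 1 − 6Σd² / [n(n²−1)] = 1 − 6×8 / (6×35)
  = 1 − 48/210 = 1 − 0.2286 ≈ 0.771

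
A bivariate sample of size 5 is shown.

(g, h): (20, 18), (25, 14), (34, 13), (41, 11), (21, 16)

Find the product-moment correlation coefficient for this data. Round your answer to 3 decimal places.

-0.936

n = 5, Σg = 141, Σh = 72, Σg² = 4303, Σh² = 1066, Σgh = 1939
nΣgh − ΣgΣh = 9695 − 10152 = -457
nΣg² − (Σg)² = 21515 − 19881 = 1634; nΣh² − (Σh)² = 5330 − 5184 = 146
r = -457 / √(1634 × 146) = -457 / 488.4301 ≈ -0.936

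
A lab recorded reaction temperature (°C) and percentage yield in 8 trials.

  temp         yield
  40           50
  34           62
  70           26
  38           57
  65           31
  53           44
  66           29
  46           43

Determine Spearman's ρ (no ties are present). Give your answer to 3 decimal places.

Rank temp: 3, 1, 8, 2, 6, 5, 7, 4
Rank yield: 6, 8, 1, 7, 3, 5, 2, 4
d = rank(temp) − rank(yield): -3, -7, 7, -5, 3, 0, 5, 0; Σd² = 166
ρ = 1 − 6Σd² / [n(n²−1)] = 1 − 6×166 / (8×63) = 1 − 996/504 ≈ -0.976

-0.976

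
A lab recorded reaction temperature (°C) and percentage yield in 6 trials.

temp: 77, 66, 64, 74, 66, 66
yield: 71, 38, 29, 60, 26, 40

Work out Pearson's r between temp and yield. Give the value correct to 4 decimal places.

0.9627

n = 6, Σx = 413, Σy = 264, Σx² = 28569, Σy² = 13202, Σxy = 18627
nΣxy − ΣxΣy = 111762 − 109032 = 2730
nΣx² − (Σx)² = 171414 − 170569 = 845; nΣy² − (Σy)² = 79212 − 69696 = 9516
r = 2730 / √(845 × 9516) = 2730 / 2835.6692 ≈ 0.9627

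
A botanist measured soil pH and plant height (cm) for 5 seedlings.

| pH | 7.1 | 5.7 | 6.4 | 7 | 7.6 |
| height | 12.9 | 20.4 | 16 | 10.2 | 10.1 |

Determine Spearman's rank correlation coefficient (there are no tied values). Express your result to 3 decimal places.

-0.900

Rank pH: 4, 1, 2, 3, 5
Rank height: 3, 5, 4, 2, 1
d = rank(pH) − rank(height): 1, -4, -2, 1, 4; Σd² = 38
ρ = 1 − 6Σd² / [n(n²−1)] = 1 − 6×38 / (5×24) = 1 − 228/120 ≈ -0.900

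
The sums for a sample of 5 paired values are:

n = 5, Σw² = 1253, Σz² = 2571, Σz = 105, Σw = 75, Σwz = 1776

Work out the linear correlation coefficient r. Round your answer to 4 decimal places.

r = (nΣwz − ΣwΣz) / √[(nΣw² − (Σw)²)(nΣz² − (Σz)²)]
Numerator: 5×1776 − 75×105 = 1005
Denominator: √[(6265 − 5625)(12855 − 11025)] = √[640 × 1830] = 1082.2199
r = 1005 / 1082.2199 ≈ 0.9286

0.9286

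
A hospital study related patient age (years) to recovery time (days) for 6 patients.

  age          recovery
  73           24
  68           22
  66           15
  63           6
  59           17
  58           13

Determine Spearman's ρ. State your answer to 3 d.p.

Rank age: 6, 5, 4, 3, 2, 1
Rank recovery: 6, 5, 3, 1, 4, 2
d = rank(age) − rank(recovery): 0, 0, 1, 2, -2, -1; Σd² = 10
ρ = 1 − 6Σd² / [n(n²−1)] = 1 − 6×10 / (6×35) = 1 − 60/210 ≈ 0.714

0.714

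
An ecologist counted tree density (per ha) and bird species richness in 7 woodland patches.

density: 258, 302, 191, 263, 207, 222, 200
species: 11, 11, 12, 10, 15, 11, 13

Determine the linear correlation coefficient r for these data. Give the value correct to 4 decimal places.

-0.6171

n = 7, Σx = 1643, Σy = 83, Σx² = 395551, Σy² = 1001, Σxy = 19229
nΣxy − ΣxΣy = 134603 − 136369 = -1766
nΣx² − (Σx)² = 2768857 − 2699449 = 69408; nΣy² − (Σy)² = 7007 − 6889 = 118
r = -1766 / √(69408 × 118) = -1766 / 2861.8428 ≈ -0.6171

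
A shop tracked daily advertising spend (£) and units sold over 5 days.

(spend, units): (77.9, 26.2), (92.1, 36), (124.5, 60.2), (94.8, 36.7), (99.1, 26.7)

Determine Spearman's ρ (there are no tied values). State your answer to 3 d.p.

Rank spend: 1, 2, 5, 3, 4
Rank units: 1, 3, 5, 4, 2
d = rank(spend) − rank(units): 0, -1, 0, -1, 2; Σd² = 6
ρ = 1 − 6Σd² / [n(n²−1)] = 1 − 6×6 / (5×24) = 1 − 36/120 ≈ 0.700

0.700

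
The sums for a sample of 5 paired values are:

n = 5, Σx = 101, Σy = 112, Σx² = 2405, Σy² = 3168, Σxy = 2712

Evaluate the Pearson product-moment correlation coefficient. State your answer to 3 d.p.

r = (nΣxy − ΣxΣy) / √[(nΣx² − (Σx)²)(nΣy² − (Σy)²)]
Numerator: 5×2712 − 101×112 = 2248
Denominator: √[(12025 − 10201)(15840 − 12544)] = √[1824 × 3296] = 2451.9184
r = 2248 / 2451.9184 ≈ 0.917

0.917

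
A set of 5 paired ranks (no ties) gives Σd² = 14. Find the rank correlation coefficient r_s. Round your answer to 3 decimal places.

ρ = 1 − 6Σd² / [n(n²−1)] = 1 − 6×14 / (5×24)
  = 1 − 84/120 = 1 − 0.7000 ≈ 0.300

0.300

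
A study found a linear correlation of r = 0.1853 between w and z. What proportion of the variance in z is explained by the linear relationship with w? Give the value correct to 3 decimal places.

r² = (0.1853)² = 0.034

0.034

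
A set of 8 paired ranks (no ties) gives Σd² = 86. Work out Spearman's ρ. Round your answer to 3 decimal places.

ρ = 1 − 6Σd² / [n(n²−1)] = 1 − 6×86 / (8×63)
  = 1 − 516/504 = 1 − 1.0238 ≈ -0.024

-0.024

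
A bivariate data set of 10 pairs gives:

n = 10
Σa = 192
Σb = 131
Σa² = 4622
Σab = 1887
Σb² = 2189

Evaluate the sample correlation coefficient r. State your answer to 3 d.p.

-0.944

r = (nΣab − ΣaΣb) / √[(nΣa² − (Σa)²)(nΣb² − (Σb)²)]
Numerator: 10×1887 − 192×131 = -6282
Denominator: √[(46220 − 36864)(21890 − 17161)] = √[9356 × 4729] = 6651.6557
r = -6282 / 6651.6557 ≈ -0.944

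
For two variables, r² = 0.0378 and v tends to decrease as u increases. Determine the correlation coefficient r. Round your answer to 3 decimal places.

|r| = √0.0378 = 0.194
The association is negative, so r = −0.194.

-0.194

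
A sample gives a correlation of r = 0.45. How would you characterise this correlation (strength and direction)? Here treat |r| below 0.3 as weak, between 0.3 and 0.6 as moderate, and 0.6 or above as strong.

moderate positive

r = 0.45 > 0 so the relationship is positive.
|r| = 0.45, which falls in the moderate range.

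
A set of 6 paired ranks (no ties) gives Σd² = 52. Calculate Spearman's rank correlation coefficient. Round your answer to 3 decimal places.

-0.486

ρ = 1 − 6Σd² / [n(n²−1)] = 1 − 6×52 / (6×35)
  = 1 − 312/210 = 1 − 1.4857 ≈ -0.486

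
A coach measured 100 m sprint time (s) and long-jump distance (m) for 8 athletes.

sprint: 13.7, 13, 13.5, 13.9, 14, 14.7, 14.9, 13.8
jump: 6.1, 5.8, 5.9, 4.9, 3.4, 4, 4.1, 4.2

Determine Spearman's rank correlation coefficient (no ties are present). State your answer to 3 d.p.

Rank sprint: 3, 1, 2, 5, 6, 7, 8, 4
Rank jump: 8, 6, 7, 5, 1, 2, 3, 4
d = rank(sprint) − rank(jump): -5, -5, -5, 0, 5, 5, 5, 0; Σd² = 150
ρ = 1 − 6Σd² / [n(n²−1)] = 1 − 6×150 / (8×63) = 1 − 900/504 ≈ -0.786

-0.786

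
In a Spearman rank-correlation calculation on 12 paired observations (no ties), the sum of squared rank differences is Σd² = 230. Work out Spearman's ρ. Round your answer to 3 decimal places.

0.196

ρ = 1 − 6Σd² / [n(n²−1)] = 1 − 6×230 / (12×143)
  = 1 − 1380/1716 = 1 − 0.8042 ≈ 0.196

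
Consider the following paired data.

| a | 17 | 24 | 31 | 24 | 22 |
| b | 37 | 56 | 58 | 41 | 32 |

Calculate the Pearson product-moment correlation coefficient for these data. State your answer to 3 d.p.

n = 5, Σa = 118, Σb = 224, Σa² = 2886, Σb² = 10574, Σab = 5459
nΣab − ΣaΣb = 27295 − 26432 = 863
nΣa² − (Σa)² = 14430 − 13924 = 506; nΣb² − (Σb)² = 52870 − 50176 = 2694
r = 863 / √(506 × 2694) = 863 / 1167.5461 ≈ 0.739

0.739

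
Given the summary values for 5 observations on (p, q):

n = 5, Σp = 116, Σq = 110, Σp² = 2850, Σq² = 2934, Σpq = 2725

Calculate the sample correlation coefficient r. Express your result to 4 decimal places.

r = (nΣpq − ΣpΣq) / √[(nΣp² − (Σp)²)(nΣq² − (Σq)²)]
Numerator: 5×2725 − 116×110 = 865
Denominator: √[(14250 − 13456)(14670 − 12100)] = √[794 × 2570] = 1428.4887
r = 865 / 1428.4887 ≈ 0.6055

0.6055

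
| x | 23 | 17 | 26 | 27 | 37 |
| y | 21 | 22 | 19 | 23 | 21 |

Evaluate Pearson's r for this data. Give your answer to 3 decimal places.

n = 5, Σx = 130, Σy = 106, Σx² = 3592, Σy² = 2256, Σxy = 2749
nΣxy − ΣxΣy = 13745 − 13780 = -35
nΣx² − (Σx)² = 17960 − 16900 = 1060; nΣy² − (Σy)² = 11280 − 11236 = 44
r = -35 / √(1060 × 44) = -35 / 215.9630 ≈ -0.162

-0.162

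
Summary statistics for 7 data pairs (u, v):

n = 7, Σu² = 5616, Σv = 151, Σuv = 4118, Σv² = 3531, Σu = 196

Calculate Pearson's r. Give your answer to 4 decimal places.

r = (nΣuv − ΣuΣv) / √[(nΣu² − (Σu)²)(nΣv² − (Σv)²)]
Numerator: 7×4118 − 196×151 = -770
Denominator: √[(39312 − 38416)(24717 − 22801)] = √[896 × 1916] = 1310.2427
r = -770 / 1310.2427 ≈ -0.5877

-0.5877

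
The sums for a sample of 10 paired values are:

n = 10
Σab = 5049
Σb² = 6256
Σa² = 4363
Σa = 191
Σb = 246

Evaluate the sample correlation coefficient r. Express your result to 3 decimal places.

0.917

r = (nΣab − ΣaΣb) / √[(nΣa² − (Σa)²)(nΣb² − (Σb)²)]
Numerator: 10×5049 − 191×246 = 3504
Denominator: √[(43630 − 36481)(62560 − 60516)] = √[7149 × 2044] = 3822.6373
r = 3504 / 3822.6373 ≈ 0.917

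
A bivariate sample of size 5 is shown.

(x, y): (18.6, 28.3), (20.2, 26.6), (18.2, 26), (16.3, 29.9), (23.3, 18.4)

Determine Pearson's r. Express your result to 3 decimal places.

-0.929

n = 5, Σx = 96.6, Σy = 129.2, Σx² = 1893.82, Σy² = 3417.02, Σxy = 2452.99
nΣxy − ΣxΣy = 12264.95 − 12480.72 = -215.77
nΣx² − (Σx)² = 9469.1 − 9331.56 = 137.54; nΣy² − (Σy)² = 17085.1 − 16692.64 = 392.46
r = -215.77 / √(137.54 × 392.46) = -215.77 / 232.3337 ≈ -0.929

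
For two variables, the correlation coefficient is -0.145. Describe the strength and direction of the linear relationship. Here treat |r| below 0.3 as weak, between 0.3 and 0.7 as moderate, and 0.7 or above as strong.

weak negative

r = -0.145 < 0 so the relationship is negative.
|r| = 0.145, which falls in the weak range.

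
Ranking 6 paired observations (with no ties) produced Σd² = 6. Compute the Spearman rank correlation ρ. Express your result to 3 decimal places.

0.829

ρ = 1 − 6Σd² / [n(n²−1)] = 1 − 6×6 / (6×35)
  = 1 − 36/210 = 1 − 0.1714 ≈ 0.829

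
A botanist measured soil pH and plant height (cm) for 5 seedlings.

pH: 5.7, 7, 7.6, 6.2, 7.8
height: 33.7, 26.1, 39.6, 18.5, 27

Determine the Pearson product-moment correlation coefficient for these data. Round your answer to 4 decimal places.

n = 5, Σx = 34.3, Σy = 144.9, Σx² = 238.53, Σy² = 4456.31, Σxy = 1001.05
nΣxy − ΣxΣy = 5005.25 − 4970.07 = 35.18
nΣx² − (Σx)² = 1192.65 − 1176.49 = 16.16; nΣy² − (Σy)² = 22281.55 − 20996.01 = 1285.54
r = 35.18 / √(16.16 × 1285.54) = 35.18 / 144.1330 ≈ 0.2441

0.2441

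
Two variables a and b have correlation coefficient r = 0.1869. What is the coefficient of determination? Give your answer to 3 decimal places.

r² = (0.1869)² = 0.035

0.035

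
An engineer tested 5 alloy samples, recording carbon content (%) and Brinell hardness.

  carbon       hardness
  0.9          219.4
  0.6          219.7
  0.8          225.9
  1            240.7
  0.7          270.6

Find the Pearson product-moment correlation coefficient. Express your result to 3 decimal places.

-0.067

n = 5, Σx = 4, Σy = 1176.3, Σx² = 3.3, Σy² = 278596.11, Σxy = 940.12
nΣxy − ΣxΣy = 4700.6 − 4705.2 = -4.6
nΣx² − (Σx)² = 16.5 − 16 = 0.5; nΣy² − (Σy)² = 1392980.55 − 1383681.69 = 9298.86
r = -4.6 / √(0.5 × 9298.86) = -4.6 / 68.1867 ≈ -0.067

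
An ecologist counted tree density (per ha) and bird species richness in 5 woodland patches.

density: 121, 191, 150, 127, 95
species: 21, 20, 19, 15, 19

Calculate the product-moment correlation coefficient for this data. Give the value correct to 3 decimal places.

0.188

n = 5, Σx = 684, Σy = 94, Σx² = 98776, Σy² = 1788, Σxy = 12921
nΣxy − ΣxΣy = 64605 − 64296 = 309
nΣx² − (Σx)² = 493880 − 467856 = 26024; nΣy² − (Σy)² = 8940 − 8836 = 104
r = 309 / √(26024 × 104) = 309 / 1645.1432 ≈ 0.188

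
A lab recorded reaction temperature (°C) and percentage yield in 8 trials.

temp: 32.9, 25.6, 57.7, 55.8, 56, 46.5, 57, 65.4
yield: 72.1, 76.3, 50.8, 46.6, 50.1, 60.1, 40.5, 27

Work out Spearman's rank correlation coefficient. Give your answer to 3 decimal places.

Rank temp: 2, 1, 7, 4, 5, 3, 6, 8
Rank yield: 7, 8, 5, 3, 4, 6, 2, 1
d = rank(temp) − rank(yield): -5, -7, 2, 1, 1, -3, 4, 7; Σd² = 154
ρ = 1 − 6Σd² / [n(n²−1)] = 1 − 6×154 / (8×63) = 1 − 924/504 ≈ -0.833

-0.833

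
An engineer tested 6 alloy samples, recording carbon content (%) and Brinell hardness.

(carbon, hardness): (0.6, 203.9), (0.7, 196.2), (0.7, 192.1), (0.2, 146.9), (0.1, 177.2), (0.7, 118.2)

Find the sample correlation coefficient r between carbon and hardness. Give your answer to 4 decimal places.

0.1467

n = 6, Σx = 3, Σy = 1034.5, Σx² = 1.88, Σy² = 183922.75, Σxy = 523.99
nΣxy − ΣxΣy = 3143.94 − 3103.5 = 40.44
nΣx² − (Σx)² = 11.28 − 9 = 2.28; nΣy² − (Σy)² = 1103536.5 − 1070190.25 = 33346.25
r = 40.44 / √(2.28 × 33346.25) = 40.44 / 275.7344 ≈ 0.1467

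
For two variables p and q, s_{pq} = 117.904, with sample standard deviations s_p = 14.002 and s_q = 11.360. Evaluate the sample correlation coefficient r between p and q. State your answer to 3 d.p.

0.741

r = Cov(p,q) / (s_p · s_q) = 117.904 / (14.002 × 11.360)
  = 117.904 / 159.0627 ≈ 0.741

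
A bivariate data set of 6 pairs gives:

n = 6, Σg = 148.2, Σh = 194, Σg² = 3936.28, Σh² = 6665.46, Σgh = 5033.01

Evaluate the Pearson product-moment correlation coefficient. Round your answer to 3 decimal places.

r = (nΣgh − ΣgΣh) / √[(nΣg² − (Σg)²)(nΣh² − (Σh)²)]
Numerator: 6×5033.01 − 148.2×194 = 1447.26
Denominator: √[(23617.68 − 21963.24)(39992.76 − 37636)] = √[1654.44 × 2356.76] = 1974.6184
r = 1447.26 / 1974.6184 ≈ 0.733

0.733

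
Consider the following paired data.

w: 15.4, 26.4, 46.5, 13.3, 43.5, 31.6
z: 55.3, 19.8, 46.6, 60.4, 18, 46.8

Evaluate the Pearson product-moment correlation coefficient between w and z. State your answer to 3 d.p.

n = 6, Σw = 176.7, Σz = 246.9, Σw² = 6164.07, Σz² = 11784.09, Σwz = 6606.44
nΣwz − ΣwΣz = 39638.64 − 43627.23 = -3988.59
nΣw² − (Σw)² = 36984.42 − 31222.89 = 5761.53; nΣz² − (Σz)² = 70704.54 − 60959.61 = 9744.93
r = -3988.59 / √(5761.53 × 9744.93) = -3988.59 / 7493.0439 ≈ -0.532

-0.532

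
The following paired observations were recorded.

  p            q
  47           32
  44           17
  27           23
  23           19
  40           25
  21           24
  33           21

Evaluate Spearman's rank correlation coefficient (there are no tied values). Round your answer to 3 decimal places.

Rank p: 7, 6, 3, 2, 5, 1, 4
Rank q: 7, 1, 4, 2, 6, 5, 3
d = rank(p) − rank(q): 0, 5, -1, 0, -1, -4, 1; Σd² = 44
ρ = 1 − 6Σd² / [n(n²−1)] = 1 − 6×44 / (7×48) = 1 − 264/336 ≈ 0.214

0.214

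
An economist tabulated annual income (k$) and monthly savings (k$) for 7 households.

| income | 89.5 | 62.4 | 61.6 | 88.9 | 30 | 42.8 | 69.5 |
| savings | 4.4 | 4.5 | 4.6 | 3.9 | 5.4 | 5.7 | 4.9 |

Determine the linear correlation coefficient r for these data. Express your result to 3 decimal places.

-0.868

n = 7, Σx = 444.7, Σy = 33.4, Σx² = 31163.87, Σy² = 161.64, Σxy = 2051.18
nΣxy − ΣxΣy = 14358.26 − 14852.98 = -494.72
nΣx² − (Σx)² = 218147.09 − 197758.09 = 20389; nΣy² − (Σy)² = 1131.48 − 1115.56 = 15.92
r = -494.72 / √(20389 × 15.92) = -494.72 / 569.7305 ≈ -0.868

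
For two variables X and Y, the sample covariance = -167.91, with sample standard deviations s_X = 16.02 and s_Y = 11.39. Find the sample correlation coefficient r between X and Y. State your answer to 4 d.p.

r = Cov(X,Y) / (s_X · s_Y) = -167.91 / (16.02 × 11.39)
  = -167.91 / 182.4678 ≈ -0.9202

-0.9202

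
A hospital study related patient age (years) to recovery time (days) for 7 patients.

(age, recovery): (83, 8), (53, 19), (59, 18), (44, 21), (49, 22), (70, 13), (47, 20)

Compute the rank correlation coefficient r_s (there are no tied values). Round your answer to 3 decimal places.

Rank age: 7, 4, 5, 1, 3, 6, 2
Rank recovery: 1, 4, 3, 6, 7, 2, 5
d = rank(age) − rank(recovery): 6, 0, 2, -5, -4, 4, -3; Σd² = 106
ρ = 1 − 6Σd² / [n(n²−1)] = 1 − 6×106 / (7×48) = 1 − 636/336 ≈ -0.893

-0.893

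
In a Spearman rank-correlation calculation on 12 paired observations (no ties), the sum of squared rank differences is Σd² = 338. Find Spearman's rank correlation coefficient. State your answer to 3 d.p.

ρ = 1 − 6Σd² / [n(n²−1)] = 1 − 6×338 / (12×143)
  = 1 − 2028/1716 = 1 − 1.1818 ≈ -0.182

-0.182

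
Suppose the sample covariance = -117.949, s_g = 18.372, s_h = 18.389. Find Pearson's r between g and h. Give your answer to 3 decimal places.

-0.349

r = Cov(g,h) / (s_g · s_h) = -117.949 / (18.372 × 18.389)
  = -117.949 / 337.8427 ≈ -0.349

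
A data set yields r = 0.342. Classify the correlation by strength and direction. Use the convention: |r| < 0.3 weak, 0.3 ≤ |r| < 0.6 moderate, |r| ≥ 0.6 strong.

r = 0.342 > 0 so the relationship is positive.
|r| = 0.342, which falls in the moderate range.

moderate positive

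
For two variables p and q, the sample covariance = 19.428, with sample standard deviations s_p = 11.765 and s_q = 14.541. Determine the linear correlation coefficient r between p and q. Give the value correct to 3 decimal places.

r = Cov(p,q) / (s_p · s_q) = 19.428 / (11.765 × 14.541)
  = 19.428 / 171.0749 ≈ 0.114

0.114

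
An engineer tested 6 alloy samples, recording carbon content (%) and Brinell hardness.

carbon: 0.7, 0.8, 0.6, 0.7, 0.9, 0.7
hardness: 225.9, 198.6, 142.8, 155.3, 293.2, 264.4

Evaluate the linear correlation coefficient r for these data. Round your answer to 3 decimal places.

0.701

n = 6, Σx = 4.4, Σy = 1280.2, Σx² = 3.28, Σy² = 290856.3, Σxy = 960.36
nΣxy − ΣxΣy = 5762.16 − 5632.88 = 129.28
nΣx² − (Σx)² = 19.68 − 19.36 = 0.32; nΣy² − (Σy)² = 1745137.8 − 1638912.04 = 106225.76
r = 129.28 / √(0.32 × 106225.76) = 129.28 / 184.3699 ≈ 0.701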